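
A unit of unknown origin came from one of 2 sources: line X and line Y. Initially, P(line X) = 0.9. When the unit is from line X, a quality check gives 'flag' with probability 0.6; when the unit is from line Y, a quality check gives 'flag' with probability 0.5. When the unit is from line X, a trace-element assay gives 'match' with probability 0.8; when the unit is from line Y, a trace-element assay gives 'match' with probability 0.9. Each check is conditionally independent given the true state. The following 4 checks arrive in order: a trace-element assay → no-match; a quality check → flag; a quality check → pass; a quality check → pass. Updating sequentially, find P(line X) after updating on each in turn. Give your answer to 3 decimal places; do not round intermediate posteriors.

After a trace-element assay='no-match': P(line X) = 0.2·0.9000 / (0.2·0.9000 + 0.1·0.1000) ≈ 0.9474
After a quality check='flag': P(line X) = 0.6·0.9474 / (0.6·0.9474 + 0.5·0.0526) ≈ 0.9558
After a quality check='pass': P(line X) = 0.4·0.9558 / (0.4·0.9558 + 0.5·0.0442) ≈ 0.9453
After a quality check='pass': P(line X) = 0.4·0.9453 / (0.4·0.9453 + 0.5·0.0547) ≈ 0.9325

0.933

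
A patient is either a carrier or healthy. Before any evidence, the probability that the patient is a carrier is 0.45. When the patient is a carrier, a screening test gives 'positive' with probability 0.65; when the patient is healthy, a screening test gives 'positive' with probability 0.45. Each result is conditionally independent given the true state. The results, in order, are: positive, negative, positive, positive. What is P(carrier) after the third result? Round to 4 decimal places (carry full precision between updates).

0.5207

After 'positive': P(carrier) = 0.65·0.4500 / (0.65·0.4500 + 0.45·0.5500) ≈ 0.5417
After 'negative': P(carrier) = 0.35·0.5417 / (0.35·0.5417 + 0.55·0.4583) ≈ 0.4292
After 'positive': P(carrier) = 0.65·0.4292 / (0.65·0.4292 + 0.45·0.5708) ≈ 0.5207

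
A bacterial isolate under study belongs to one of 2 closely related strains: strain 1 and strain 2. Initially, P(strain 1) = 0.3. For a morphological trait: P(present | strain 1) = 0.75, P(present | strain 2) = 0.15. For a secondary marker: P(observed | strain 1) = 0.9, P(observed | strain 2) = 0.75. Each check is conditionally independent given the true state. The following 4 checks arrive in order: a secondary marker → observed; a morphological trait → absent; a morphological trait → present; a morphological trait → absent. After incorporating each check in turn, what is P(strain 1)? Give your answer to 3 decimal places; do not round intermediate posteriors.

0.182

After a secondary marker='observed': P(strain 1) = 0.9·0.3000 / (0.9·0.3000 + 0.75·0.7000) ≈ 0.3396
After a morphological trait='absent': P(strain 1) = 0.25·0.3396 / (0.25·0.3396 + 0.85·0.6604) ≈ 0.1314
After a morphological trait='present': P(strain 1) = 0.75·0.1314 / (0.75·0.1314 + 0.15·0.8686) ≈ 0.4306
After a morphological trait='absent': P(strain 1) = 0.25·0.4306 / (0.25·0.4306 + 0.85·0.5694) ≈ 0.1820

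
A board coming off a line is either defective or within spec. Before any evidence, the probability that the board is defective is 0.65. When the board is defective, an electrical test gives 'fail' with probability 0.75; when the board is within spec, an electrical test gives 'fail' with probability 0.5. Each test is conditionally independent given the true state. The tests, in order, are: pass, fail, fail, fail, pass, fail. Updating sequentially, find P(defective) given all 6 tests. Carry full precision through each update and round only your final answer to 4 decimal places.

0.7015

After 'pass': P(defective) = 0.25·0.6500 / (0.25·0.6500 + 0.5·0.3500) ≈ 0.4815
After 'fail': P(defective) = 0.75·0.4815 / (0.75·0.4815 + 0.5·0.5185) ≈ 0.5821
After 'fail': P(defective) = 0.75·0.5821 / (0.75·0.5821 + 0.5·0.4179) ≈ 0.6763
After 'fail': P(defective) = 0.75·0.6763 / (0.75·0.6763 + 0.5·0.3237) ≈ 0.7581
After 'pass': P(defective) = 0.25·0.7581 / (0.25·0.7581 + 0.5·0.2419) ≈ 0.6104
After 'fail': P(defective) = 0.75·0.6104 / (0.75·0.6104 + 0.5·0.3896) ≈ 0.7015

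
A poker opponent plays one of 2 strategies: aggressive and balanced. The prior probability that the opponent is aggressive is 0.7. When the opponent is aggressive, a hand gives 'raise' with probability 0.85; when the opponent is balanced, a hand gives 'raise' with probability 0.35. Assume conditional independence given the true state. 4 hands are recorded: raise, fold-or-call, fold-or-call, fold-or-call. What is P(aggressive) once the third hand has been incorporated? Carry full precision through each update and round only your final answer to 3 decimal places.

0.232

Apply Bayes' rule sequentially, carrying P(aggressive) forward.
After 'raise': P(aggressive) = 0.85·0.7000 / (0.85·0.7000 + 0.35·0.3000) ≈ 0.8500
After 'fold-or-call': P(aggressive) = 0.15·0.8500 / (0.15·0.8500 + 0.65·0.1500) ≈ 0.5667
After 'fold-or-call': P(aggressive) = 0.15·0.5667 / (0.15·0.5667 + 0.65·0.4333) ≈ 0.2318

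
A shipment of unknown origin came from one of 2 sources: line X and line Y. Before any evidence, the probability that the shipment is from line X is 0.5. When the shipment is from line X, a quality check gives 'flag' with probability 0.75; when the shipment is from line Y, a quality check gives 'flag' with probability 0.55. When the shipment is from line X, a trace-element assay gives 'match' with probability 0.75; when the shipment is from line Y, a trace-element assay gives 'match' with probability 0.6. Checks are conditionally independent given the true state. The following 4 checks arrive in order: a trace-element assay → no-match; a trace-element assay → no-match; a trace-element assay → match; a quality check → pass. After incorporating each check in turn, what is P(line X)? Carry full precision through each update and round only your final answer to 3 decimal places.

0.213

Each posterior becomes the prior for the next update.
After a trace-element assay='no-match': P(line X) = 0.25·0.5000 / (0.25·0.5000 + 0.4·0.5000) ≈ 0.3846
After a trace-element assay='no-match': P(line X) = 0.25·0.3846 / (0.25·0.3846 + 0.4·0.6154) ≈ 0.2809
After a trace-element assay='match': P(line X) = 0.75·0.2809 / (0.75·0.2809 + 0.6·0.7191) ≈ 0.3281
After a quality check='pass': P(line X) = 0.25·0.3281 / (0.25·0.3281 + 0.45·0.6719) ≈ 0.2134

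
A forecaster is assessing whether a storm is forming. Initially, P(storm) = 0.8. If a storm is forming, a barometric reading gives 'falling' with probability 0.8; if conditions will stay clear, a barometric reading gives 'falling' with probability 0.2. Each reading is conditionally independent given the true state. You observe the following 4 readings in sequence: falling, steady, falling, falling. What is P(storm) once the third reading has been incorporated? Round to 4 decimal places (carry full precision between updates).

After 'falling': P(storm) = 0.8·0.8000 / (0.8·0.8000 + 0.2·0.2000) ≈ 0.9412
After 'steady': P(storm) = 0.2·0.9412 / (0.2·0.9412 + 0.8·0.0588) ≈ 0.8000
After 'falling': P(storm) = 0.8·0.8000 / (0.8·0.8000 + 0.2·0.2000) ≈ 0.9412

0.9412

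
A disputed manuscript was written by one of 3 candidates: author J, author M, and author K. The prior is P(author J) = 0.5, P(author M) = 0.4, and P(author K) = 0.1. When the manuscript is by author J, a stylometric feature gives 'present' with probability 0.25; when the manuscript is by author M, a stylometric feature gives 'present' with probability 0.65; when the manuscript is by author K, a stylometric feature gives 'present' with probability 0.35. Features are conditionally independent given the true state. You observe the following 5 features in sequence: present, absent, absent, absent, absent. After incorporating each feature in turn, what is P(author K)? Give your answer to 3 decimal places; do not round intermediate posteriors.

After 'present': normaliser = 0.25·0.5000 + 0.65·0.4000 + 0.35·0.1000; P(author J) ≈ 0.2976, P(author M) ≈ 0.6190, P(author K) ≈ 0.0833
After 'absent': normaliser = 0.75·0.2976 + 0.35·0.6190 + 0.65·0.0833; P(author J) ≈ 0.4518, P(author M) ≈ 0.4386, P(author K) ≈ 0.1096
After 'absent': normaliser = 0.75·0.4518 + 0.35·0.4386 + 0.65·0.1096; P(author J) ≈ 0.6012, P(author M) ≈ 0.2723, P(author K) ≈ 0.1264
After 'absent': normaliser = 0.75·0.6012 + 0.35·0.2723 + 0.65·0.1264; P(author J) ≈ 0.7175, P(author M) ≈ 0.1517, P(author K) ≈ 0.1308
After 'absent': normaliser = 0.75·0.7175 + 0.35·0.1517 + 0.65·0.1308; P(author J) ≈ 0.7958, P(author M) ≈ 0.0785, P(author K) ≈ 0.1257

0.126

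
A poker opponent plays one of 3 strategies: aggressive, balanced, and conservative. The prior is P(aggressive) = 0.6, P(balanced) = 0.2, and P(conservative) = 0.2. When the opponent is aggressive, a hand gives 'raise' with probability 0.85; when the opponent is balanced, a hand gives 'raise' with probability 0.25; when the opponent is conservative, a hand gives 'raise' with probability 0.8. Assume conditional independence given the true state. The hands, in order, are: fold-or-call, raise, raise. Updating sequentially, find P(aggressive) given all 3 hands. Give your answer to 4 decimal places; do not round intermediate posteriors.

0.6503

Each posterior becomes the prior for the next update.
After 'fold-or-call': normaliser = 0.15·0.6000 + 0.75·0.2000 + 0.2·0.2000; P(aggressive) ≈ 0.3214, P(balanced) ≈ 0.5357, P(conservative) ≈ 0.1429
After 'raise': normaliser = 0.85·0.3214 + 0.25·0.5357 + 0.8·0.1429; P(aggressive) ≈ 0.5240, P(balanced) ≈ 0.2568, P(conservative) ≈ 0.2192
After 'raise': normaliser = 0.85·0.5240 + 0.25·0.2568 + 0.8·0.2192; P(aggressive) ≈ 0.6502, P(balanced) ≈ 0.0938, P(conservative) ≈ 0.2560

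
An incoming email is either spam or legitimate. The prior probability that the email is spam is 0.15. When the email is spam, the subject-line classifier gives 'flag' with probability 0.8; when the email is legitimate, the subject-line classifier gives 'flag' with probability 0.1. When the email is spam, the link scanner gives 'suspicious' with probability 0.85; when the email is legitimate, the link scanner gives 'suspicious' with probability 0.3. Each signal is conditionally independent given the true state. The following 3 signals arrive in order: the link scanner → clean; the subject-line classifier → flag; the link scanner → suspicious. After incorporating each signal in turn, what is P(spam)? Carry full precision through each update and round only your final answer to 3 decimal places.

Each posterior becomes the prior for the next update.
After the link scanner='clean': P(spam) = 0.15·0.1500 / (0.15·0.1500 + 0.7·0.8500) ≈ 0.0364
After the subject-line classifier='flag': P(spam) = 0.8·0.0364 / (0.8·0.0364 + 0.1·0.9636) ≈ 0.2323
After the link scanner='suspicious': P(spam) = 0.85·0.2323 / (0.85·0.2323 + 0.3·0.7677) ≈ 0.4615

0.462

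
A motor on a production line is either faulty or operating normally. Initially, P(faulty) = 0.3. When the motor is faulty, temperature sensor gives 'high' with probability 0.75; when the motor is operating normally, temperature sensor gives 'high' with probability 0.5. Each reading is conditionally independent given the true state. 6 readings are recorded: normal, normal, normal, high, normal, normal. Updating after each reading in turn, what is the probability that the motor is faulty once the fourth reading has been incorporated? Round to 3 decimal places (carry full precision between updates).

0.074

After 'normal': P(faulty) = 0.25·0.3000 / (0.25·0.3000 + 0.5·0.7000) ≈ 0.1765
After 'normal': P(faulty) = 0.25·0.1765 / (0.25·0.1765 + 0.5·0.8235) ≈ 0.0968
After 'normal': P(faulty) = 0.25·0.0968 / (0.25·0.0968 + 0.5·0.9032) ≈ 0.0508
After 'high': P(faulty) = 0.75·0.0508 / (0.75·0.0508 + 0.5·0.9492) ≈ 0.0744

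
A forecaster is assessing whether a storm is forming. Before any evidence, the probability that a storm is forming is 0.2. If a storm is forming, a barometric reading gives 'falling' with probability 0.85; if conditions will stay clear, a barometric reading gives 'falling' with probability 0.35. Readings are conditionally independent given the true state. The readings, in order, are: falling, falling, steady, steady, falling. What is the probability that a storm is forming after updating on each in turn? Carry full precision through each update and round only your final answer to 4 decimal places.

After 'falling': P(storm) = 0.85·0.2000 / (0.85·0.2000 + 0.35·0.8000) ≈ 0.3778
After 'falling': P(storm) = 0.85·0.3778 / (0.85·0.3778 + 0.35·0.6222) ≈ 0.5959
After 'steady': P(storm) = 0.15·0.5959 / (0.15·0.5959 + 0.65·0.4041) ≈ 0.2539
After 'steady': P(storm) = 0.15·0.2539 / (0.15·0.2539 + 0.65·0.7461) ≈ 0.0728
After 'falling': P(storm) = 0.85·0.0728 / (0.85·0.0728 + 0.35·0.9272) ≈ 0.1602

0.1602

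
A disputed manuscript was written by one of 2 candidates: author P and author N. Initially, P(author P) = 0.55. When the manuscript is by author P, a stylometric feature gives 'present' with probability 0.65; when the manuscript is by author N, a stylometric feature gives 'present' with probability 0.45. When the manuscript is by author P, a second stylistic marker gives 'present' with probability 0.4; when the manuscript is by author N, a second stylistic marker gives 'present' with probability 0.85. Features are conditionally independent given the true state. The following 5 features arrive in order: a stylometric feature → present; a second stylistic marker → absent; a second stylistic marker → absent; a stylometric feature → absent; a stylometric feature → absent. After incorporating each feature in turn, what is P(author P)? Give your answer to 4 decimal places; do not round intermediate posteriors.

0.9196

After a stylometric feature='present': P(author P) = 0.65·0.5500 / (0.65·0.5500 + 0.45·0.4500) ≈ 0.6384
After a second stylistic marker='absent': P(author P) = 0.6·0.6384 / (0.6·0.6384 + 0.15·0.3616) ≈ 0.8760
After a second stylistic marker='absent': P(author P) = 0.6·0.8760 / (0.6·0.8760 + 0.15·0.1240) ≈ 0.9658
After a stylometric feature='absent': P(author P) = 0.35·0.9658 / (0.35·0.9658 + 0.55·0.0342) ≈ 0.9473
After a stylometric feature='absent': P(author P) = 0.35·0.9473 / (0.35·0.9473 + 0.55·0.0527) ≈ 0.9196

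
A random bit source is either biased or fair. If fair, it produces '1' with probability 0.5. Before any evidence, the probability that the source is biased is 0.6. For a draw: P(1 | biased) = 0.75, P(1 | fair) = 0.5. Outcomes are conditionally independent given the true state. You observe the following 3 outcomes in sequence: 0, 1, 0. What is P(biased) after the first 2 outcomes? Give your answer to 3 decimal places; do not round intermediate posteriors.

0.529

After '0': P(biased) = 0.25·0.6000 / (0.25·0.6000 + 0.5·0.4000) ≈ 0.4286
After '1': P(biased) = 0.75·0.4286 / (0.75·0.4286 + 0.5·0.5714) ≈ 0.5294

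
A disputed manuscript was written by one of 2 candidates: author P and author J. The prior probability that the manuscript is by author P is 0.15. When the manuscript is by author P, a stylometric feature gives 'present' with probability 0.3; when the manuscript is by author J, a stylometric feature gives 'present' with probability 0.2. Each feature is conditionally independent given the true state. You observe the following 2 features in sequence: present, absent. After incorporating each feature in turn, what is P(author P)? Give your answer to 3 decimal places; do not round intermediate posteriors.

After 'present': P(author P) = 0.3·0.1500 / (0.3·0.1500 + 0.2·0.8500) ≈ 0.2093
After 'absent': P(author P) = 0.7·0.2093 / (0.7·0.2093 + 0.8·0.7907) ≈ 0.1881

0.188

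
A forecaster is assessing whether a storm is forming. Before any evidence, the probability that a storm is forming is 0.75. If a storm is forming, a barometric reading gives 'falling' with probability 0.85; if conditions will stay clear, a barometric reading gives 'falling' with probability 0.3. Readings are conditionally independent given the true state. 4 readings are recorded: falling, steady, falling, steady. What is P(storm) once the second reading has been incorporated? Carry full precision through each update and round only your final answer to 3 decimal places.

Apply Bayes' rule sequentially, carrying P(storm) forward.
After 'falling': P(storm) = 0.85·0.7500 / (0.85·0.7500 + 0.3·0.2500) ≈ 0.8947
After 'steady': P(storm) = 0.15·0.8947 / (0.15·0.8947 + 0.7·0.1053) ≈ 0.6456

0.646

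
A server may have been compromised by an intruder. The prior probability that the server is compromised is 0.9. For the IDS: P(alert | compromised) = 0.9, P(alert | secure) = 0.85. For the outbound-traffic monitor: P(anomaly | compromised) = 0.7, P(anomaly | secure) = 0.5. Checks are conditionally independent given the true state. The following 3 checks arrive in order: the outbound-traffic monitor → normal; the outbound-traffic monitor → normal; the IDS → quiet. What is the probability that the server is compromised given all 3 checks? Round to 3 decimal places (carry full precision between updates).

After the outbound-traffic monitor='normal': P(compromised) = 0.3·0.9000 / (0.3·0.9000 + 0.5·0.1000) ≈ 0.8438
After the outbound-traffic monitor='normal': P(compromised) = 0.3·0.8438 / (0.3·0.8438 + 0.5·0.1562) ≈ 0.7642
After the IDS='quiet': P(compromised) = 0.1·0.7642 / (0.1·0.7642 + 0.15·0.2358) ≈ 0.6835

0.684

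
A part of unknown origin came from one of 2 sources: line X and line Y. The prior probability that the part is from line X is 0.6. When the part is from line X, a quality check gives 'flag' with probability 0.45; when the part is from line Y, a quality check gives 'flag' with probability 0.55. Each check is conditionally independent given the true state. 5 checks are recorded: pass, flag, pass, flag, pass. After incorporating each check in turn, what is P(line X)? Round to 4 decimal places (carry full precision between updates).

Apply Bayes' rule sequentially, carrying P(line X) forward.
After 'pass': P(line X) = 0.55·0.6000 / (0.55·0.6000 + 0.45·0.4000) ≈ 0.6471
After 'flag': P(line X) = 0.45·0.6471 / (0.45·0.6471 + 0.55·0.3529) ≈ 0.6000
After 'pass': P(line X) = 0.55·0.6000 / (0.55·0.6000 + 0.45·0.4000) ≈ 0.6471
After 'flag': P(line X) = 0.45·0.6471 / (0.45·0.6471 + 0.55·0.3529) ≈ 0.6000
After 'pass': P(line X) = 0.55·0.6000 / (0.55·0.6000 + 0.45·0.4000) ≈ 0.6471

0.6471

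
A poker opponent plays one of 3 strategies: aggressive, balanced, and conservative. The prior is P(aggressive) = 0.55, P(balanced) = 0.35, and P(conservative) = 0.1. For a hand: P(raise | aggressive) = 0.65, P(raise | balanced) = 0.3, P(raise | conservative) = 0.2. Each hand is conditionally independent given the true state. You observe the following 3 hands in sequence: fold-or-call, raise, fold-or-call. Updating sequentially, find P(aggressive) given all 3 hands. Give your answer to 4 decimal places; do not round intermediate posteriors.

After 'fold-or-call': normaliser = 0.35·0.5500 + 0.7·0.3500 + 0.8·0.1000; P(aggressive) ≈ 0.3720, P(balanced) ≈ 0.4734, P(conservative) ≈ 0.1546
After 'raise': normaliser = 0.65·0.3720 + 0.3·0.4734 + 0.2·0.1546; P(aggressive) ≈ 0.5830, P(balanced) ≈ 0.3425, P(conservative) ≈ 0.0745
After 'fold-or-call': normaliser = 0.35·0.5830 + 0.7·0.3425 + 0.8·0.0745; P(aggressive) ≈ 0.4053, P(balanced) ≈ 0.4762, P(conservative) ≈ 0.1185

0.4053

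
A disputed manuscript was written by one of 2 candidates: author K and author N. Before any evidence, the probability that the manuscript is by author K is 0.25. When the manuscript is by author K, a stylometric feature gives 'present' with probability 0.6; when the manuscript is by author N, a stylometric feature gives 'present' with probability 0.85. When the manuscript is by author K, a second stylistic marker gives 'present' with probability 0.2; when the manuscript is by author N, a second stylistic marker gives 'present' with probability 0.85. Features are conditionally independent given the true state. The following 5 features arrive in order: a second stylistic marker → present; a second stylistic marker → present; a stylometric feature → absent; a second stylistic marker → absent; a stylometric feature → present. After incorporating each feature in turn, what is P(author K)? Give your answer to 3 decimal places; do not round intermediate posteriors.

0.156

After a second stylistic marker='present': P(author K) = 0.2·0.2500 / (0.2·0.2500 + 0.85·0.7500) ≈ 0.0727
After a second stylistic marker='present': P(author K) = 0.2·0.0727 / (0.2·0.0727 + 0.85·0.9273) ≈ 0.0181
After a stylometric feature='absent': P(author K) = 0.4·0.0181 / (0.4·0.0181 + 0.15·0.9819) ≈ 0.0469
After a second stylistic marker='absent': P(author K) = 0.8·0.0469 / (0.8·0.0469 + 0.15·0.9531) ≈ 0.2079
After a stylometric feature='present': P(author K) = 0.6·0.2079 / (0.6·0.2079 + 0.85·0.7921) ≈ 0.1563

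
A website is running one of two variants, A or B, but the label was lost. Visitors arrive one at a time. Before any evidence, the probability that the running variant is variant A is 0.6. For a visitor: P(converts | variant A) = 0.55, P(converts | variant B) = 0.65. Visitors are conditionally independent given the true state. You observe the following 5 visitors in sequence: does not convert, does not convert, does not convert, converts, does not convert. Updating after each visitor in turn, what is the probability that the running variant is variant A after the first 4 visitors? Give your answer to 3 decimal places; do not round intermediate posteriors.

0.730

Apply Bayes' rule sequentially, carrying P(A) forward.
After 'does not convert': P(A) = 0.45·0.6000 / (0.45·0.6000 + 0.35·0.4000) ≈ 0.6585
After 'does not convert': P(A) = 0.45·0.6585 / (0.45·0.6585 + 0.35·0.3415) ≈ 0.7126
After 'does not convert': P(A) = 0.45·0.7126 / (0.45·0.7126 + 0.35·0.2874) ≈ 0.7612
After 'converts': P(A) = 0.55·0.7612 / (0.55·0.7612 + 0.65·0.2388) ≈ 0.7296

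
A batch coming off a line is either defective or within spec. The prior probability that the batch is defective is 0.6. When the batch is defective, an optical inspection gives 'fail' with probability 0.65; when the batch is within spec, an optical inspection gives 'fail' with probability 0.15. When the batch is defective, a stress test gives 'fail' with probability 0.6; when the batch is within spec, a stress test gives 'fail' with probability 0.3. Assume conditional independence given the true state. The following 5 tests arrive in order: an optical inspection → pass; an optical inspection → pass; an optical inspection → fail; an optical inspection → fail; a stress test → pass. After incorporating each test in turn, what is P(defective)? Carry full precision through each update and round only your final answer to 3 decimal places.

0.732

After an optical inspection='pass': P(defective) = 0.35·0.6000 / (0.35·0.6000 + 0.85·0.4000) ≈ 0.3818
After an optical inspection='pass': P(defective) = 0.35·0.3818 / (0.35·0.3818 + 0.85·0.6182) ≈ 0.2028
After an optical inspection='fail': P(defective) = 0.65·0.2028 / (0.65·0.2028 + 0.15·0.7972) ≈ 0.5243
After an optical inspection='fail': P(defective) = 0.65·0.5243 / (0.65·0.5243 + 0.15·0.4757) ≈ 0.8269
After a stress test='pass': P(defective) = 0.4·0.8269 / (0.4·0.8269 + 0.7·0.1731) ≈ 0.7318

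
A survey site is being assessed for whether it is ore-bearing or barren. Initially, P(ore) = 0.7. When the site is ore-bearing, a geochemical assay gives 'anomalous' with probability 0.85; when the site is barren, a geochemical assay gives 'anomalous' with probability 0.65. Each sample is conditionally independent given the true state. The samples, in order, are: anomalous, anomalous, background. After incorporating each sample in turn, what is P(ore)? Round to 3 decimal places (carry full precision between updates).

Each posterior becomes the prior for the next update.
After 'anomalous': P(ore) = 0.85·0.7000 / (0.85·0.7000 + 0.65·0.3000) ≈ 0.7532
After 'anomalous': P(ore) = 0.85·0.7532 / (0.85·0.7532 + 0.65·0.2468) ≈ 0.7996
After 'background': P(ore) = 0.15·0.7996 / (0.15·0.7996 + 0.35·0.2004) ≈ 0.6310

0.631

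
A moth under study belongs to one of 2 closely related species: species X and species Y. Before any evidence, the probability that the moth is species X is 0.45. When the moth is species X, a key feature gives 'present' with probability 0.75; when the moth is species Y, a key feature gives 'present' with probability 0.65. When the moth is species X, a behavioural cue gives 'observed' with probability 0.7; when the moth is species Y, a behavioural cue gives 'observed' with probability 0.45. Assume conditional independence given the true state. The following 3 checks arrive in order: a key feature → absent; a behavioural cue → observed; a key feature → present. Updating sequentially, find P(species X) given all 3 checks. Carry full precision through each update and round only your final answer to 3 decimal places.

After a key feature='absent': P(species X) = 0.25·0.4500 / (0.25·0.4500 + 0.35·0.5500) ≈ 0.3689
After a behavioural cue='observed': P(species X) = 0.7·0.3689 / (0.7·0.3689 + 0.45·0.6311) ≈ 0.4762
After a key feature='present': P(species X) = 0.75·0.4762 / (0.75·0.4762 + 0.65·0.5238) ≈ 0.5119

0.512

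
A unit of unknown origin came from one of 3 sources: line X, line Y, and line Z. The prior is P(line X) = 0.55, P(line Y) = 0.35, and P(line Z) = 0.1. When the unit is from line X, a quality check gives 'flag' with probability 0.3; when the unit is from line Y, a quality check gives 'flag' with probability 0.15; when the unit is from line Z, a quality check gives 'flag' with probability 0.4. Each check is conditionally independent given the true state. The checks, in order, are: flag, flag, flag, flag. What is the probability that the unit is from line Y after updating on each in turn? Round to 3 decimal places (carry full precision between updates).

0.025

After 'flag': normaliser = 0.3·0.5500 + 0.15·0.3500 + 0.4·0.1000; P(line X) ≈ 0.6408, P(line Y) ≈ 0.2039, P(line Z) ≈ 0.1553
After 'flag': normaliser = 0.3·0.6408 + 0.15·0.2039 + 0.4·0.1553; P(line X) ≈ 0.6746, P(line Y) ≈ 0.1073, P(line Z) ≈ 0.2181
After 'flag': normaliser = 0.3·0.6746 + 0.15·0.1073 + 0.4·0.2181; P(line X) ≈ 0.6620, P(line Y) ≈ 0.0527, P(line Z) ≈ 0.2853
After 'flag': normaliser = 0.3·0.6620 + 0.15·0.0527 + 0.4·0.2853; P(line X) ≈ 0.6194, P(line Y) ≈ 0.0246, P(line Z) ≈ 0.3559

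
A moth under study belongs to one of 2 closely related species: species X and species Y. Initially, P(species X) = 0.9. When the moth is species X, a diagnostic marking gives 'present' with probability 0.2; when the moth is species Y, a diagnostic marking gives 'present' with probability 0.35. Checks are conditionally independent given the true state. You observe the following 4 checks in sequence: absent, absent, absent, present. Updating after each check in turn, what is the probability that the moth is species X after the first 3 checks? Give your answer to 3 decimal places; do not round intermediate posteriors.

After 'absent': P(species X) = 0.8·0.9000 / (0.8·0.9000 + 0.65·0.1000) ≈ 0.9172
After 'absent': P(species X) = 0.8·0.9172 / (0.8·0.9172 + 0.65·0.0828) ≈ 0.9317
After 'absent': P(species X) = 0.8·0.9317 / (0.8·0.9317 + 0.65·0.0683) ≈ 0.9438

0.944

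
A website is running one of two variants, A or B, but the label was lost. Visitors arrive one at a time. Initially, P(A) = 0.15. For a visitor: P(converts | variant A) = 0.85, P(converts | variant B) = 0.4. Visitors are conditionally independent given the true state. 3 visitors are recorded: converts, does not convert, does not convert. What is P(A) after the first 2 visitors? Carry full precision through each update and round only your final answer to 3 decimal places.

After 'converts': P(A) = 0.85·0.1500 / (0.85·0.1500 + 0.4·0.8500) ≈ 0.2727
After 'does not convert': P(A) = 0.15·0.2727 / (0.15·0.2727 + 0.6·0.7273) ≈ 0.0857

0.086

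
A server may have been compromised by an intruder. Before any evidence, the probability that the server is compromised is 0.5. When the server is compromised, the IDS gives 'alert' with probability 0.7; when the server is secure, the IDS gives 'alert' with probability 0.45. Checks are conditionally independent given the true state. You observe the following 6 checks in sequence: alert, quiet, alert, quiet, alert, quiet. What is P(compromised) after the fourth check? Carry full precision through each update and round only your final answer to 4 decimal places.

0.4186

After 'alert': P(compromised) = 0.7·0.5000 / (0.7·0.5000 + 0.45·0.5000) ≈ 0.6087
After 'quiet': P(compromised) = 0.3·0.6087 / (0.3·0.6087 + 0.55·0.3913) ≈ 0.4590
After 'alert': P(compromised) = 0.7·0.4590 / (0.7·0.4590 + 0.45·0.5410) ≈ 0.5689
After 'quiet': P(compromised) = 0.3·0.5689 / (0.3·0.5689 + 0.55·0.4311) ≈ 0.4186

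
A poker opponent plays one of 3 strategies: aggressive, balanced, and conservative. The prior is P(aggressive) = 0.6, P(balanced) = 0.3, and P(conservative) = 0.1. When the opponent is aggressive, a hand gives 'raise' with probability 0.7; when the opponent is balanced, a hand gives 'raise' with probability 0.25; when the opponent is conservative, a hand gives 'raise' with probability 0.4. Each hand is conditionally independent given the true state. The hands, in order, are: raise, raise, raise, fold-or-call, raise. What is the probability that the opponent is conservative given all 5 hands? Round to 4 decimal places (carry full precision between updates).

0.0337

After 'raise': normaliser = 0.7·0.6000 + 0.25·0.3000 + 0.4·0.1000; P(aggressive) ≈ 0.7850, P(balanced) ≈ 0.1402, P(conservative) ≈ 0.0748
After 'raise': normaliser = 0.7·0.7850 + 0.25·0.1402 + 0.4·0.0748; P(aggressive) ≈ 0.8943, P(balanced) ≈ 0.0570, P(conservative) ≈ 0.0487
After 'raise': normaliser = 0.7·0.8943 + 0.25·0.0570 + 0.4·0.0487; P(aggressive) ≈ 0.9489, P(balanced) ≈ 0.0216, P(conservative) ≈ 0.0295
After 'fold-or-call': normaliser = 0.3·0.9489 + 0.75·0.0216 + 0.6·0.0295; P(aggressive) ≈ 0.8935, P(balanced) ≈ 0.0509, P(conservative) ≈ 0.0556
After 'raise': normaliser = 0.7·0.8935 + 0.25·0.0509 + 0.4·0.0556; P(aggressive) ≈ 0.9471, P(balanced) ≈ 0.0193, P(conservative) ≈ 0.0337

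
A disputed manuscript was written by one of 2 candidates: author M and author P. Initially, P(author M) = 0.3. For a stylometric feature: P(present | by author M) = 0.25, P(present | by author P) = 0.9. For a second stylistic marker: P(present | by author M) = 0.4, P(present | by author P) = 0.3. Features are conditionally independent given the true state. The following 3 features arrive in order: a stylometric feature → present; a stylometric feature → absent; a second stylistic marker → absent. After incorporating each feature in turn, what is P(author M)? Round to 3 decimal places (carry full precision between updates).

0.434

After a stylometric feature='present': P(author M) = 0.25·0.3000 / (0.25·0.3000 + 0.9·0.7000) ≈ 0.1064
After a stylometric feature='absent': P(author M) = 0.75·0.1064 / (0.75·0.1064 + 0.1·0.8936) ≈ 0.4717
After a second stylistic marker='absent': P(author M) = 0.6·0.4717 / (0.6·0.4717 + 0.7·0.5283) ≈ 0.4335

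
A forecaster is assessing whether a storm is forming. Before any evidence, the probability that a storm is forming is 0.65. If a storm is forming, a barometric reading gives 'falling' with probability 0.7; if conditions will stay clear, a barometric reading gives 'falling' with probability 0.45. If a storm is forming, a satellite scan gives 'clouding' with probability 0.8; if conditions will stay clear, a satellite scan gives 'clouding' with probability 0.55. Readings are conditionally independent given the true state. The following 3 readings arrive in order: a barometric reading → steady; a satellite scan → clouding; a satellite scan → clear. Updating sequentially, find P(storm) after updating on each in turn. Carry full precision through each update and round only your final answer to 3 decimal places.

After a barometric reading='steady': P(storm) = 0.3·0.6500 / (0.3·0.6500 + 0.55·0.3500) ≈ 0.5032
After a satellite scan='clouding': P(storm) = 0.8·0.5032 / (0.8·0.5032 + 0.55·0.4968) ≈ 0.5957
After a satellite scan='clear': P(storm) = 0.2·0.5957 / (0.2·0.5957 + 0.45·0.4043) ≈ 0.3957

0.396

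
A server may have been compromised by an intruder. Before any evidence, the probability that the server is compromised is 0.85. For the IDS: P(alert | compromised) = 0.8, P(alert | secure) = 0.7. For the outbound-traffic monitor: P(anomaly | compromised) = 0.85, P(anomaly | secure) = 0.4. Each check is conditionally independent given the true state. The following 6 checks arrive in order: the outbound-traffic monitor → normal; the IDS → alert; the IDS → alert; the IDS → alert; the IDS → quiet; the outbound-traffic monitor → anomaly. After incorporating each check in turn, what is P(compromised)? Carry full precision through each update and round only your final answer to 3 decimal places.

After the outbound-traffic monitor='normal': P(compromised) = 0.15·0.8500 / (0.15·0.8500 + 0.6·0.1500) ≈ 0.5862
After the IDS='alert': P(compromised) = 0.8·0.5862 / (0.8·0.5862 + 0.7·0.4138) ≈ 0.6182
After the IDS='alert': P(compromised) = 0.8·0.6182 / (0.8·0.6182 + 0.7·0.3818) ≈ 0.6492
After the IDS='alert': P(compromised) = 0.8·0.6492 / (0.8·0.6492 + 0.7·0.3508) ≈ 0.6789
After the IDS='quiet': P(compromised) = 0.2·0.6789 / (0.2·0.6789 + 0.3·0.3211) ≈ 0.5850
After the outbound-traffic monitor='anomaly': P(compromised) = 0.85·0.5850 / (0.85·0.5850 + 0.4·0.4150) ≈ 0.7497

0.750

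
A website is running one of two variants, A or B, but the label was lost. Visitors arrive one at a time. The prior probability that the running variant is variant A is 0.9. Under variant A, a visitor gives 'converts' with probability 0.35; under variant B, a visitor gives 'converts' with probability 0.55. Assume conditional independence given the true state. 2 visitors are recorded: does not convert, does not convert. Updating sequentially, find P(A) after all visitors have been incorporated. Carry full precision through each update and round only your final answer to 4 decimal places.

0.9494

After 'does not convert': P(A) = 0.65·0.9000 / (0.65·0.9000 + 0.45·0.1000) ≈ 0.9286
After 'does not convert': P(A) = 0.65·0.9286 / (0.65·0.9286 + 0.45·0.0714) ≈ 0.9494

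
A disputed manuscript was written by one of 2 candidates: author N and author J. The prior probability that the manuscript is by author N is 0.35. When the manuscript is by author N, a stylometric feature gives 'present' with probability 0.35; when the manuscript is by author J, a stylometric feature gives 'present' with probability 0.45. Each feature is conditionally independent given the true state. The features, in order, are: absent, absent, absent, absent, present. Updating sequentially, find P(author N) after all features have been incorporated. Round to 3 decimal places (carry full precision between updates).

After 'absent': P(author N) = 0.65·0.3500 / (0.65·0.3500 + 0.55·0.6500) ≈ 0.3889
After 'absent': P(author N) = 0.65·0.3889 / (0.65·0.3889 + 0.55·0.6111) ≈ 0.4292
After 'absent': P(author N) = 0.65·0.4292 / (0.65·0.4292 + 0.55·0.5708) ≈ 0.4706
After 'absent': P(author N) = 0.65·0.4706 / (0.65·0.4706 + 0.55·0.5294) ≈ 0.5123
After 'present': P(author N) = 0.35·0.5123 / (0.35·0.5123 + 0.45·0.4877) ≈ 0.4496

0.450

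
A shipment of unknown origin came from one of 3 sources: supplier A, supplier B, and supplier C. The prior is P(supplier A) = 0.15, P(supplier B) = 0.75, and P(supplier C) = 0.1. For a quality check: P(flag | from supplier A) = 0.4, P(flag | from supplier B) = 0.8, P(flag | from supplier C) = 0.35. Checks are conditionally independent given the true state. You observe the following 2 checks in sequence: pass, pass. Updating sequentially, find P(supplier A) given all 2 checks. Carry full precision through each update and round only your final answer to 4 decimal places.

After 'pass': normaliser = 0.6·0.1500 + 0.2·0.7500 + 0.65·0.1000; P(supplier A) ≈ 0.2951, P(supplier B) ≈ 0.4918, P(supplier C) ≈ 0.2131
After 'pass': normaliser = 0.6·0.2951 + 0.2·0.4918 + 0.65·0.2131; P(supplier A) ≈ 0.4277, P(supplier B) ≈ 0.2376, P(supplier C) ≈ 0.3347

0.4277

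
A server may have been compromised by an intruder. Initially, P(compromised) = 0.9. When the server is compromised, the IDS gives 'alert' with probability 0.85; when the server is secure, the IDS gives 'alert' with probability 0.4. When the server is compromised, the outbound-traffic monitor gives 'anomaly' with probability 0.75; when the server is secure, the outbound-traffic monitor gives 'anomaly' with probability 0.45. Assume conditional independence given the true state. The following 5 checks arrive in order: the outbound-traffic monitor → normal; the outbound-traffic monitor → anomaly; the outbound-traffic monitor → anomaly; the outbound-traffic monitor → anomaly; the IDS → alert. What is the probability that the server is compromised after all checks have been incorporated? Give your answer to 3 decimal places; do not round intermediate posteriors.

After the outbound-traffic monitor='normal': P(compromised) = 0.25·0.9000 / (0.25·0.9000 + 0.55·0.1000) ≈ 0.8036
After the outbound-traffic monitor='anomaly': P(compromised) = 0.75·0.8036 / (0.75·0.8036 + 0.45·0.1964) ≈ 0.8721
After the outbound-traffic monitor='anomaly': P(compromised) = 0.75·0.8721 / (0.75·0.8721 + 0.45·0.1279) ≈ 0.9191
After the outbound-traffic monitor='anomaly': P(compromised) = 0.75·0.9191 / (0.75·0.9191 + 0.45·0.0809) ≈ 0.9498
After the IDS='alert': P(compromised) = 0.85·0.9498 / (0.85·0.9498 + 0.4·0.0502) ≈ 0.9758

0.976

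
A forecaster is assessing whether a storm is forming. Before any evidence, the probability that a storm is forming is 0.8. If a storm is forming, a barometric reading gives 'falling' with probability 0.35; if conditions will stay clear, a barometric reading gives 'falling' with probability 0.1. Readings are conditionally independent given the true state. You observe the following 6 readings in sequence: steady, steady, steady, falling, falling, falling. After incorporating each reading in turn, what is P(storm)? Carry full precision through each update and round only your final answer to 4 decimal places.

0.9848

After 'steady': P(storm) = 0.65·0.8000 / (0.65·0.8000 + 0.9·0.2000) ≈ 0.7429
After 'steady': P(storm) = 0.65·0.7429 / (0.65·0.7429 + 0.9·0.2571) ≈ 0.6760
After 'steady': P(storm) = 0.65·0.6760 / (0.65·0.6760 + 0.9·0.3240) ≈ 0.6011
After 'falling': P(storm) = 0.35·0.6011 / (0.35·0.6011 + 0.1·0.3989) ≈ 0.8406
After 'falling': P(storm) = 0.35·0.8406 / (0.35·0.8406 + 0.1·0.1594) ≈ 0.9486
After 'falling': P(storm) = 0.35·0.9486 / (0.35·0.9486 + 0.1·0.0514) ≈ 0.9848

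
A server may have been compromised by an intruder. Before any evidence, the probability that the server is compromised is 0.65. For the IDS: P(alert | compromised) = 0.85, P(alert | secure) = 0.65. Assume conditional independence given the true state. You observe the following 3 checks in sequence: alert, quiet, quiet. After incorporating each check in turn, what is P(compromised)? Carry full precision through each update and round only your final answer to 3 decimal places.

After 'alert': P(compromised) = 0.85·0.6500 / (0.85·0.6500 + 0.65·0.3500) ≈ 0.7083
After 'quiet': P(compromised) = 0.15·0.7083 / (0.15·0.7083 + 0.35·0.2917) ≈ 0.5100
After 'quiet': P(compromised) = 0.15·0.5100 / (0.15·0.5100 + 0.35·0.4900) ≈ 0.3085

0.308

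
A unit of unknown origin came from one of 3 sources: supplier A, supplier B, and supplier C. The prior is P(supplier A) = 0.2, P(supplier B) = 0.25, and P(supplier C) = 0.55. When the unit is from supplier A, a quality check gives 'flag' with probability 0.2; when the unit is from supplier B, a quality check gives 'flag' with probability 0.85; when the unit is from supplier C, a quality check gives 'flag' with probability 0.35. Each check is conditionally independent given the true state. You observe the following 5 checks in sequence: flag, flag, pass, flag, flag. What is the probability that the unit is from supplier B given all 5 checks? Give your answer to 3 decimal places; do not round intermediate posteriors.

After 'flag': normaliser = 0.2·0.2000 + 0.85·0.2500 + 0.35·0.5500; P(supplier A) ≈ 0.0899, P(supplier B) ≈ 0.4775, P(supplier C) ≈ 0.4326
After 'flag': normaliser = 0.2·0.0899 + 0.85·0.4775 + 0.35·0.4326; P(supplier A) ≈ 0.0312, P(supplier B) ≈ 0.7056, P(supplier C) ≈ 0.2632
After 'pass': normaliser = 0.8·0.0312 + 0.15·0.7056 + 0.65·0.2632; P(supplier A) ≈ 0.0828, P(supplier B) ≈ 0.3506, P(supplier C) ≈ 0.5666
After 'flag': normaliser = 0.2·0.0828 + 0.85·0.3506 + 0.35·0.5666; P(supplier A) ≈ 0.0323, P(supplier B) ≈ 0.5810, P(supplier C) ≈ 0.3867
After 'flag': normaliser = 0.2·0.0323 + 0.85·0.5810 + 0.35·0.3867; P(supplier A) ≈ 0.0102, P(supplier B) ≈ 0.7769, P(supplier C) ≈ 0.2129

0.777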